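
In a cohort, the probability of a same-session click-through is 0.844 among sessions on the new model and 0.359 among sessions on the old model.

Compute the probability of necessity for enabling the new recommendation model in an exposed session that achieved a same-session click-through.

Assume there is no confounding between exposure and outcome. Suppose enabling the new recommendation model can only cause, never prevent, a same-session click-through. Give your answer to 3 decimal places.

Let p₁ = 0.844, p₀ = 0.359.
Under exogeneity and monotonicity, PN = (p₁ − p₀) / p₁.
PN = (0.844 − 0.359) / 0.844 = 0.485 / 0.844 ≈ 0.5746

PN ≈ 0.575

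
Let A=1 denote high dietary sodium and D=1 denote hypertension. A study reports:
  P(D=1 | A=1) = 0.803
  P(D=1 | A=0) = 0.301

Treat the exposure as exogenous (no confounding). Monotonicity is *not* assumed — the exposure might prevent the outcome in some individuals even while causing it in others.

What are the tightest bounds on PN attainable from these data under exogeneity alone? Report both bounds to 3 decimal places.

Let p₁ = 0.803, p₀ = 0.301.
Under exogeneity alone the bounds on PN are max{0,(p₁−p₀)/p₁} ≤ PN ≤ min{1,(1−p₀)/p₁}.
  lower = (p₁ − p₀)/p₁ = 0.502 / 0.803 ≈ 0.6252
  upper = min{1, (1 − p₀)/p₁} = 0.699 / 0.803 ≈ 0.8705

0.625 ≤ PN ≤ 0.870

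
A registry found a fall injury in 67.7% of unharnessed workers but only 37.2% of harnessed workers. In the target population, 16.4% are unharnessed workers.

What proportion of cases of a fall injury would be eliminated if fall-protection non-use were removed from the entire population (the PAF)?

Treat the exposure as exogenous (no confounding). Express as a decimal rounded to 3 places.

PAF ≈ 0.119

p₁ = 0.677, p₀ = 0.372.
Overall risk P(Y=1) = π·p₁ + (1−π)·p₀ = 0.164×0.677 + 0.836×0.372 = 0.42202.
Under exogeneity, PAF = [P(Y=1) − p₀] / P(Y=1).
PAF = (0.42202 − 0.372) / 0.42202 ≈ 0.1185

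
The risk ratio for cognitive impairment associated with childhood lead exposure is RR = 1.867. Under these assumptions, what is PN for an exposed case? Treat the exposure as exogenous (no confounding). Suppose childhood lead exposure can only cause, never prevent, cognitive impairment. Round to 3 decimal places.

Under exogeneity and monotonicity, PN = (RR − 1) / RR = 1 − 1/RR.
PN = (1.867 − 1) / 1.867 = 0.867 / 1.867 ≈ 0.4644

PN ≈ 0.464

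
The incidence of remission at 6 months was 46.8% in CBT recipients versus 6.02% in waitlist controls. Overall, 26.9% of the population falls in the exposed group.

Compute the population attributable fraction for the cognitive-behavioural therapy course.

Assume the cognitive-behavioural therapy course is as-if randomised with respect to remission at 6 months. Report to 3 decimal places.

p₁ = 0.468, p₀ = 0.0602.
Overall risk P(Y=1) = π·p₁ + (1−π)·p₀ = 0.269×0.468 + 0.731×0.0602 = 0.1699.
Under exogeneity, PAF = [P(Y=1) − p₀] / P(Y=1).
PAF = (0.1699 − 0.0602) / 0.1699 ≈ 0.6457

PAF ≈ 0.646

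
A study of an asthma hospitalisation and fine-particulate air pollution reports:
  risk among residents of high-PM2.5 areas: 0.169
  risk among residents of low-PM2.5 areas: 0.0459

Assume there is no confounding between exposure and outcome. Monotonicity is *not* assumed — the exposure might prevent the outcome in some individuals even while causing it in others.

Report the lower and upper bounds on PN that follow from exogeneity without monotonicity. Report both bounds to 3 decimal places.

Let p₁ = 0.169, p₀ = 0.0459.
Under exogeneity alone the bounds on PN are max{0,(p₁−p₀)/p₁} ≤ PN ≤ min{1,(1−p₀)/p₁}.
  lower = (p₁ − p₀)/p₁ = 0.1231 / 0.169 ≈ 0.7284
  upper = min{1, (1 − p₀)/p₁} = 0.9541 / 0.169 ≈ 5.6456 → capped at 1

0.728 ≤ PN ≤ 1.000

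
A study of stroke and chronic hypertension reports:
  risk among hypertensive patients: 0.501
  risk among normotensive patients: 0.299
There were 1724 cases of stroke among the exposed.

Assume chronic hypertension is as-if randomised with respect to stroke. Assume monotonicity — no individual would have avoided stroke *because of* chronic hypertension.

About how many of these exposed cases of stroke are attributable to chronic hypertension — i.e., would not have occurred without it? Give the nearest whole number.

about 695 cases

Let p₁ = 0.501, p₀ = 0.299.
PN = (p₁ − p₀)/p₁ = (0.501 − 0.299) / 0.501 ≈ 0.40319.
Attributable cases ≈ PN × (exposed cases) = 0.40319 × 1724 ≈ 695.11.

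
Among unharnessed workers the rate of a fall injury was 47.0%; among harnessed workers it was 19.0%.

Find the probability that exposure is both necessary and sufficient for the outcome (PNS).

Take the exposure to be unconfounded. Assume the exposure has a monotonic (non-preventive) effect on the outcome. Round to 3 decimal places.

p₁ = 0.47, p₀ = 0.19.
Under exogeneity and monotonicity, PNS = p₁ − p₀.
PNS = 0.47 − 0.19 = 0.28

PNS ≈ 0.280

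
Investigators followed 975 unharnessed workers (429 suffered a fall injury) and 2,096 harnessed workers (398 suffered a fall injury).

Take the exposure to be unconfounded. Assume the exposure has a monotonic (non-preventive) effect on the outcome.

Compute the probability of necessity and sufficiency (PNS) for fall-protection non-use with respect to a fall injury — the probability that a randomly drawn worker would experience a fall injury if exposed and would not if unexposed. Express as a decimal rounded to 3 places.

PNS ≈ 0.250

p₁ = P(outcome | exposed) = 429/975 = 0.44
p₀ = P(outcome | unexposed) = 398/2096 = 0.18989
Under exogeneity and monotonicity, PNS = p₁ − p₀.
PNS = 0.44 − 0.18989 = 0.25011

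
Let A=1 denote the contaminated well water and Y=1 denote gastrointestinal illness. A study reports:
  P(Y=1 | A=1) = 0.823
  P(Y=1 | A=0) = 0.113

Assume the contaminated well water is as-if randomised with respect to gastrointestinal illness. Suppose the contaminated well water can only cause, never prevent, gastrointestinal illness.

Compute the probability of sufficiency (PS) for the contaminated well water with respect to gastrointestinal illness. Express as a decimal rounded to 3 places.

PS ≈ 0.800

Let p₁ = 0.823, p₀ = 0.113.
Under exogeneity and monotonicity, PS = (p₁ − p₀) / (1 − p₀).
PS = (0.823 − 0.113) / (1 − 0.113) = 0.71 / 0.887 ≈ 0.8005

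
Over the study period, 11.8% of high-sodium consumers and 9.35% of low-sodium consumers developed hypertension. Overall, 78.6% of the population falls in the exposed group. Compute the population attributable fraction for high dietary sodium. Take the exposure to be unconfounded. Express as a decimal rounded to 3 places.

p₁ = 0.118, p₀ = 0.0935.
Overall risk P(Y=1) = π·p₁ + (1−π)·p₀ = 0.786×0.118 + 0.214×0.0935 = 0.11276.
Under exogeneity, PAF = [P(Y=1) − p₀] / P(Y=1).
PAF = (0.11276 − 0.0935) / 0.11276 ≈ 0.1708

PAF ≈ 0.171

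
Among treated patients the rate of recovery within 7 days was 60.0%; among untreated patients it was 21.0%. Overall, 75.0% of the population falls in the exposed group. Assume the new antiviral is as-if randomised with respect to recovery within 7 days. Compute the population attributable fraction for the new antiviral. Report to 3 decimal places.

PAF ≈ 0.582

p₁ = 0.6, p₀ = 0.21.
Overall risk P(Y=1) = π·p₁ + (1−π)·p₀ = 0.75×0.6 + 0.25×0.21 = 0.5025.
Under exogeneity, PAF = [P(Y=1) − p₀] / P(Y=1).
PAF = (0.5025 − 0.21) / 0.5025 ≈ 0.5821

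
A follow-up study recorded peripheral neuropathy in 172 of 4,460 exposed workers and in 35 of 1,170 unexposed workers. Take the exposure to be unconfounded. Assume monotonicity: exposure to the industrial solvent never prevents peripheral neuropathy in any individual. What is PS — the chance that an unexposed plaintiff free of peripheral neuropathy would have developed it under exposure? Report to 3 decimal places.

p₁ = P(outcome | exposed) = 172/4460 = 0.038565
p₀ = P(outcome | unexposed) = 35/1170 = 0.029915
Under exogeneity and monotonicity, PS = (p₁ − p₀) / (1 − p₀).
PS = (0.038565 − 0.029915) / (1 − 0.029915) = 0.0086505 / 0.97009 ≈ 0.0089

PS ≈ 0.009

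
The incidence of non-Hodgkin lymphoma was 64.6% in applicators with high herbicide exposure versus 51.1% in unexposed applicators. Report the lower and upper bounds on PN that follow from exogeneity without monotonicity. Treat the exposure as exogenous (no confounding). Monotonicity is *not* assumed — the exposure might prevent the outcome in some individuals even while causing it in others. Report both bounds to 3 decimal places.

0.209 ≤ PN ≤ 0.757

p₁ = 0.646, p₀ = 0.511.
Under exogeneity alone the bounds on PN are max{0,(p₁−p₀)/p₁} ≤ PN ≤ min{1,(1−p₀)/p₁}.
  lower = (p₁ − p₀)/p₁ = 0.135 / 0.646 ≈ 0.2090
  upper = min{1, (1 − p₀)/p₁} = 0.489 / 0.646 ≈ 0.7570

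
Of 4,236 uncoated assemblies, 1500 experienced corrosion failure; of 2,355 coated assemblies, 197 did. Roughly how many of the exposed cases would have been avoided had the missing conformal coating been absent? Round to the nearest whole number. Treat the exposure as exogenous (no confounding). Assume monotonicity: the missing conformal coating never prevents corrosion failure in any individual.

p₁ = P(outcome | exposed) = 1500/4236 = 0.35411
p₀ = P(outcome | unexposed) = 197/2355 = 0.083652
PN = (p₁ − p₀)/p₁ = (0.35411 − 0.083652) / 0.35411 ≈ 0.76377.
Attributable cases ≈ PN × (exposed cases) = 0.76377 × 1500 ≈ 1145.65.

about 1146 cases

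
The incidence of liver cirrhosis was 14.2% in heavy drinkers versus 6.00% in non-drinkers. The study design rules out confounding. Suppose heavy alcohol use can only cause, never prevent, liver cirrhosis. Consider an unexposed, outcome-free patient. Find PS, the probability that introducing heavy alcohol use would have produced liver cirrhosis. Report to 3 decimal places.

PS ≈ 0.087

p₁ = 0.142, p₀ = 0.06.
Under exogeneity and monotonicity, PS = (p₁ − p₀) / (1 − p₀).
PS = (0.142 − 0.06) / (1 − 0.06) = 0.082 / 0.94 ≈ 0.0872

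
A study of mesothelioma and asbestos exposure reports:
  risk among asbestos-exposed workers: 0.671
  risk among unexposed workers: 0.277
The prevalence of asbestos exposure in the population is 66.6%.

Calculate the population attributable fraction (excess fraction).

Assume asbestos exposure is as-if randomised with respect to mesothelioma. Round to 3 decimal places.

PAF ≈ 0.486

Let p₁ = 0.671, p₀ = 0.277.
Overall risk P(Y=1) = π·p₁ + (1−π)·p₀ = 0.666×0.671 + 0.334×0.277 = 0.5394.
Under exogeneity, PAF = [P(Y=1) − p₀] / P(Y=1).
PAF = (0.5394 − 0.277) / 0.5394 ≈ 0.4865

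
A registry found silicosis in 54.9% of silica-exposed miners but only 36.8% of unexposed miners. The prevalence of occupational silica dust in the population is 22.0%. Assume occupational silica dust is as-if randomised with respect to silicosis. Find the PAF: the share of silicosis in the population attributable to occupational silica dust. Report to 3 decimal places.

PAF ≈ 0.098

p₁ = 0.549, p₀ = 0.368.
Overall risk P(Y=1) = π·p₁ + (1−π)·p₀ = 0.22×0.549 + 0.78×0.368 = 0.40782.
Under exogeneity, PAF = [P(Y=1) − p₀] / P(Y=1).
PAF = (0.40782 − 0.368) / 0.40782 ≈ 0.0976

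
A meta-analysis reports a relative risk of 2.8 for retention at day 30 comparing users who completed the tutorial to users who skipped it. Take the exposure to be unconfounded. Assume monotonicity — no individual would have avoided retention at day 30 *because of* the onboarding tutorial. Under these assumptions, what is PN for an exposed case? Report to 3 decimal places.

Under exogeneity and monotonicity, PN = (RR − 1) / RR = 1 − 1/RR.
PN = (2.8 − 1) / 2.8 = 1.8 / 2.8 ≈ 0.6429

PN ≈ 0.643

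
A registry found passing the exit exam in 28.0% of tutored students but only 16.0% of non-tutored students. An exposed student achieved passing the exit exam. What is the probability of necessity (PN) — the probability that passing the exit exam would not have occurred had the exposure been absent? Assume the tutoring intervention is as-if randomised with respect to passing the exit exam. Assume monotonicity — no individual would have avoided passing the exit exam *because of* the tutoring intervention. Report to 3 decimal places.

PN ≈ 0.429

p₁ = 0.28, p₀ = 0.16.
Under exogeneity and monotonicity, PN = (p₁ − p₀) / p₁.
PN = (0.28 − 0.16) / 0.28 = 0.12 / 0.28 ≈ 0.4286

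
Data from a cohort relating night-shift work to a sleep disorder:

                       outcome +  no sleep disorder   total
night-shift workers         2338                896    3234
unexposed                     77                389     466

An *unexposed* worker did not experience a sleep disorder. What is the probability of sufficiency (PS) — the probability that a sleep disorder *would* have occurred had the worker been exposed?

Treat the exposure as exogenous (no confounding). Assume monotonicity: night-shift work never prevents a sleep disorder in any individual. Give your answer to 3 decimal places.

p₁ = P(outcome | exposed) = 2338/3234 = 0.72294
p₀ = P(outcome | unexposed) = 77/466 = 0.16524
Under exogeneity and monotonicity, PS = (p₁ − p₀) / (1 − p₀).
PS = (0.72294 − 0.16524) / (1 − 0.16524) = 0.55771 / 0.83476 ≈ 0.6681

PS ≈ 0.668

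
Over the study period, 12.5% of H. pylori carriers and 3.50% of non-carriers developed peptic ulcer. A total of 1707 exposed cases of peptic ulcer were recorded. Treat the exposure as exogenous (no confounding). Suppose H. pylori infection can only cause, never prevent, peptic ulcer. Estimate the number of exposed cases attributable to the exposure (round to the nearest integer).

about 1229 cases

p₁ = 0.125, p₀ = 0.035.
PN = (p₁ − p₀)/p₁ = (0.125 − 0.035) / 0.125 ≈ 0.72000.
Attributable cases ≈ PN × (exposed cases) = 0.72000 × 1707 ≈ 1229.04.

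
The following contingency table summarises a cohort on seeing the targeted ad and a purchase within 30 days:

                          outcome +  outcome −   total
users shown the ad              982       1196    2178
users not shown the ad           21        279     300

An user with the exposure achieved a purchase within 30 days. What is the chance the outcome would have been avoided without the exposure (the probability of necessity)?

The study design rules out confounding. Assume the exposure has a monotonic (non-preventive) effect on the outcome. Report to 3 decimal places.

PN ≈ 0.845

p₁ = P(outcome | exposed) = 982/2178 = 0.45087
p₀ = P(outcome | unexposed) = 21/300 = 0.07
Under exogeneity and monotonicity, PN = (p₁ − p₀) / p₁.
PN = (0.45087 − 0.07) / 0.45087 = 0.38087 / 0.45087 ≈ 0.8447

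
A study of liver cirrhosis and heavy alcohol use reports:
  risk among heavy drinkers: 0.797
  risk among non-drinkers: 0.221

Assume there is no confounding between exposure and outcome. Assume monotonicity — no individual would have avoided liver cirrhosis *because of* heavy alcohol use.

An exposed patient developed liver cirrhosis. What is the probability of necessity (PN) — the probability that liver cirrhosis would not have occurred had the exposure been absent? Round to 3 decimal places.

Let p₁ = 0.797, p₀ = 0.221.
Under exogeneity and monotonicity, PN = (p₁ − p₀) / p₁.
PN = (0.797 − 0.221) / 0.797 = 0.576 / 0.797 ≈ 0.7227

PN ≈ 0.723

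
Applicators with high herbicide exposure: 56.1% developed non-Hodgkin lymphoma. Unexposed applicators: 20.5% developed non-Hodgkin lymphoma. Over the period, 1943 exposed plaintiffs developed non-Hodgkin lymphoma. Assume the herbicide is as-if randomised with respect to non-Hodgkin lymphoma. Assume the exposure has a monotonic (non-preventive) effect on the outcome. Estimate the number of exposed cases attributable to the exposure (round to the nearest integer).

about 1233 cases

p₁ = 0.561, p₀ = 0.205.
PN = (p₁ − p₀)/p₁ = (0.561 − 0.205) / 0.561 ≈ 0.63458.
Attributable cases ≈ PN × (exposed cases) = 0.63458 × 1943 ≈ 1232.99.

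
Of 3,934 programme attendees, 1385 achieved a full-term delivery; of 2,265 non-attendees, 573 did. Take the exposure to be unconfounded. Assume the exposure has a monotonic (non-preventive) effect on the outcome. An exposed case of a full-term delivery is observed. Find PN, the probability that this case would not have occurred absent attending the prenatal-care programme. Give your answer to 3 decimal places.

p₁ = P(outcome | exposed) = 1385/3934 = 0.35206
p₀ = P(outcome | unexposed) = 573/2265 = 0.25298
Under exogeneity and monotonicity, PN = (p₁ − p₀) / p₁.
PN = (0.35206 − 0.25298) / 0.35206 = 0.099079 / 0.35206 ≈ 0.2814

PN ≈ 0.281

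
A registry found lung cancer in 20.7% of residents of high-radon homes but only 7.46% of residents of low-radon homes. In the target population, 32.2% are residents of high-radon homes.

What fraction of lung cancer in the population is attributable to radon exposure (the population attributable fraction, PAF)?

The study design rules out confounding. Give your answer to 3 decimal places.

p₁ = 0.207, p₀ = 0.0746.
Overall risk P(Y=1) = π·p₁ + (1−π)·p₀ = 0.322×0.207 + 0.678×0.0746 = 0.11723.
Under exogeneity, PAF = [P(Y=1) − p₀] / P(Y=1).
PAF = (0.11723 − 0.0746) / 0.11723 ≈ 0.3637

PAF ≈ 0.364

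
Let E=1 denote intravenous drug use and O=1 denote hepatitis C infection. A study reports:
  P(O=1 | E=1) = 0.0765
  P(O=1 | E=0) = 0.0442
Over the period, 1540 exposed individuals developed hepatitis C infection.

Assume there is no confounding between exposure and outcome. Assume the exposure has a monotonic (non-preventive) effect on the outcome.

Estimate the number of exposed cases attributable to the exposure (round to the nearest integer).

about 650 cases

Let p₁ = 0.0765, p₀ = 0.0442.
PN = (p₁ − p₀)/p₁ = (0.0765 − 0.0442) / 0.0765 ≈ 0.42222.
Attributable cases ≈ PN × (exposed cases) = 0.42222 × 1540 ≈ 650.22.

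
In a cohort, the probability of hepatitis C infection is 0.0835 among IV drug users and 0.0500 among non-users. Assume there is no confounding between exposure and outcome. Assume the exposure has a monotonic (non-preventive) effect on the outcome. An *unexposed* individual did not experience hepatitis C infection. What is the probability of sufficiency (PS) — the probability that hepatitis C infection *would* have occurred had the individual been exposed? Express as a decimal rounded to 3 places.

PS ≈ 0.035

Let p₁ = 0.0835, p₀ = 0.05.
Under exogeneity and monotonicity, PS = (p₁ − p₀) / (1 − p₀).
PS = (0.0835 − 0.05) / (1 − 0.05) = 0.0335 / 0.95 ≈ 0.0353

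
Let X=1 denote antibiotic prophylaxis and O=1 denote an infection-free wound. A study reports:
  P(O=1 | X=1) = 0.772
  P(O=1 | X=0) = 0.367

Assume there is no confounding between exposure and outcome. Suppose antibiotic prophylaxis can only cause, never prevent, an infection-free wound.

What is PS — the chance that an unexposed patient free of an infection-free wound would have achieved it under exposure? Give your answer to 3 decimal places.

PS ≈ 0.640

Let p₁ = 0.772, p₀ = 0.367.
Under exogeneity and monotonicity, PS = (p₁ − p₀) / (1 − p₀).
PS = (0.772 − 0.367) / (1 − 0.367) = 0.405 / 0.633 ≈ 0.6398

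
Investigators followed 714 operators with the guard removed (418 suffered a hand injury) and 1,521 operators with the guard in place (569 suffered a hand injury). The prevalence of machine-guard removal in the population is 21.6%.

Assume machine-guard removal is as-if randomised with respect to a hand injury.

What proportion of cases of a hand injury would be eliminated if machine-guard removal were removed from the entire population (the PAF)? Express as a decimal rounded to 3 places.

p₁ = P(outcome | exposed) = 418/714 = 0.58543
p₀ = P(outcome | unexposed) = 569/1521 = 0.3741
Overall risk P(Y=1) = π·p₁ + (1−π)·p₀ = 0.216×0.58543 + 0.784×0.3741 = 0.41975.
Under exogeneity, PAF = [P(Y=1) − p₀] / P(Y=1).
PAF = (0.41975 − 0.3741) / 0.41975 ≈ 0.1088

PAF ≈ 0.109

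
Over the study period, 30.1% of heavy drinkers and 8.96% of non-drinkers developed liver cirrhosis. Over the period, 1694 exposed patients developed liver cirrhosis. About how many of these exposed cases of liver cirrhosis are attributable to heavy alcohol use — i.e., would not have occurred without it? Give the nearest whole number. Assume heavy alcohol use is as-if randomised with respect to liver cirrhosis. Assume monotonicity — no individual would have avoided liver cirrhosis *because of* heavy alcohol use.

p₁ = 0.301, p₀ = 0.0896.
PN = (p₁ − p₀)/p₁ = (0.301 − 0.0896) / 0.301 ≈ 0.70233.
Attributable cases ≈ PN × (exposed cases) = 0.70233 × 1694 ≈ 1189.74.

about 1190 cases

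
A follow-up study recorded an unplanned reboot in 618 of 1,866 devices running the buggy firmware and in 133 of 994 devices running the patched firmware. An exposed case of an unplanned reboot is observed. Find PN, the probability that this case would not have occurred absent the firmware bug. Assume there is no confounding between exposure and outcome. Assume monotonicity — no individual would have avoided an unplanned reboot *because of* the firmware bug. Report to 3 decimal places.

p₁ = P(outcome | exposed) = 618/1866 = 0.33119
p₀ = P(outcome | unexposed) = 133/994 = 0.1338
Under exogeneity and monotonicity, PN = (p₁ − p₀) / p₁.
PN = (0.33119 − 0.1338) / 0.33119 = 0.19739 / 0.33119 ≈ 0.5960

PN ≈ 0.596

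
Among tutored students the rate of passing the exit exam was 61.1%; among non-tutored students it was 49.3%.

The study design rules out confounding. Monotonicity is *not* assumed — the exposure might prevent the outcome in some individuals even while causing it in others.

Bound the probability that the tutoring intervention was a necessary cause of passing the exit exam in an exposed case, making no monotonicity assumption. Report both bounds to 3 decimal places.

0.193 ≤ PN ≤ 0.830

p₁ = 0.611, p₀ = 0.493.
Under exogeneity alone the bounds on PN are max{0,(p₁−p₀)/p₁} ≤ PN ≤ min{1,(1−p₀)/p₁}.
  lower = (p₁ − p₀)/p₁ = 0.118 / 0.611 ≈ 0.1931
  upper = min{1, (1 − p₀)/p₁} = 0.507 / 0.611 ≈ 0.8298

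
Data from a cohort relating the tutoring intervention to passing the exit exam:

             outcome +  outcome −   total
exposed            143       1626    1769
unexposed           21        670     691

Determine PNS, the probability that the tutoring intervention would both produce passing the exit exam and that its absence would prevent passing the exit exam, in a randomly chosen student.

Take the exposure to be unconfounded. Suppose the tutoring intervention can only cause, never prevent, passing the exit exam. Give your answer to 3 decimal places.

p₁ = P(outcome | exposed) = 143/1769 = 0.080837
p₀ = P(outcome | unexposed) = 21/691 = 0.030391
Under exogeneity and monotonicity, PNS = p₁ − p₀.
PNS = 0.080837 − 0.030391 = 0.050446

PNS ≈ 0.050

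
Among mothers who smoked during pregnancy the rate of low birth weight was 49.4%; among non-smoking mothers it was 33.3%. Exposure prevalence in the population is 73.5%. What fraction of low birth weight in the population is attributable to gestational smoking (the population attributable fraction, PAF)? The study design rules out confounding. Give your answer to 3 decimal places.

PAF ≈ 0.262

p₁ = 0.494, p₀ = 0.333.
Overall risk P(Y=1) = π·p₁ + (1−π)·p₀ = 0.735×0.494 + 0.265×0.333 = 0.45133.
Under exogeneity, PAF = [P(Y=1) − p₀] / P(Y=1).
PAF = (0.45133 − 0.333) / 0.45133 ≈ 0.2622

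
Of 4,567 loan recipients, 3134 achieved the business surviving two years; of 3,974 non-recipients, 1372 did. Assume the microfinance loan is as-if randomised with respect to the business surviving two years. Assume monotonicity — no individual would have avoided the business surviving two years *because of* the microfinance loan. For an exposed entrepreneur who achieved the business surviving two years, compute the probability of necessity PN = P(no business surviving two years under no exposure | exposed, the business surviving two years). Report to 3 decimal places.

p₁ = P(outcome | exposed) = 3134/4567 = 0.68623
p₀ = P(outcome | unexposed) = 1372/3974 = 0.34524
Under exogeneity and monotonicity, PN = (p₁ − p₀) / p₁.
PN = (0.68623 − 0.34524) / 0.68623 = 0.34098 / 0.68623 ≈ 0.4969

PN ≈ 0.497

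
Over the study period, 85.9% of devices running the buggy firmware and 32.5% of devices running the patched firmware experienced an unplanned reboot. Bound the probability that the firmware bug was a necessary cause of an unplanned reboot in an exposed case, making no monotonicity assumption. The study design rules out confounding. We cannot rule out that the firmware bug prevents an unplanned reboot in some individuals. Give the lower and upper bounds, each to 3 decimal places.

0.622 ≤ PN ≤ 0.786

p₁ = 0.859, p₀ = 0.325.
Under exogeneity alone the bounds on PN are max{0,(p₁−p₀)/p₁} ≤ PN ≤ min{1,(1−p₀)/p₁}.
  lower = (p₁ − p₀)/p₁ = 0.534 / 0.859 ≈ 0.6217
  upper = min{1, (1 − p₀)/p₁} = 0.675 / 0.859 ≈ 0.7858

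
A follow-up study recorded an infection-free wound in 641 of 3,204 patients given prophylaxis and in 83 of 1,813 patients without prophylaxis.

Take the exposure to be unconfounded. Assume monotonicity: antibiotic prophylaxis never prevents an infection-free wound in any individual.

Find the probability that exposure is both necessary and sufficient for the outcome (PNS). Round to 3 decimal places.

PNS ≈ 0.154

p₁ = P(outcome | exposed) = 641/3204 = 0.20006
p₀ = P(outcome | unexposed) = 83/1813 = 0.04578
Under exogeneity and monotonicity, PNS = p₁ − p₀.
PNS = 0.20006 − 0.04578 = 0.15428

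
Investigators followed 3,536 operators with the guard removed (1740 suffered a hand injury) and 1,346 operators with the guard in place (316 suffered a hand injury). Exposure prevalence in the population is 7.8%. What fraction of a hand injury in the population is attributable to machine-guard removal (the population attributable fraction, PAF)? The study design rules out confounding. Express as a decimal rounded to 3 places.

PAF ≈ 0.079

p₁ = P(outcome | exposed) = 1740/3536 = 0.49208
p₀ = P(outcome | unexposed) = 316/1346 = 0.23477
Overall risk P(Y=1) = π·p₁ + (1−π)·p₀ = 0.078×0.49208 + 0.922×0.23477 = 0.25484.
Under exogeneity, PAF = [P(Y=1) − p₀] / P(Y=1).
PAF = (0.25484 − 0.23477) / 0.25484 ≈ 0.0788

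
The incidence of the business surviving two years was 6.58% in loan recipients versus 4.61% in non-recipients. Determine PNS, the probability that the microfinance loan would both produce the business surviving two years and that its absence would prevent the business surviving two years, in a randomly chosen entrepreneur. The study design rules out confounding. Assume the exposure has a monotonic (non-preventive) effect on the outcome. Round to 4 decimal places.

p₁ = 0.0658, p₀ = 0.0461.
Under exogeneity and monotonicity, PNS = p₁ − p₀.
PNS = 0.0658 − 0.0461 = 0.0197

PNS ≈ 0.0197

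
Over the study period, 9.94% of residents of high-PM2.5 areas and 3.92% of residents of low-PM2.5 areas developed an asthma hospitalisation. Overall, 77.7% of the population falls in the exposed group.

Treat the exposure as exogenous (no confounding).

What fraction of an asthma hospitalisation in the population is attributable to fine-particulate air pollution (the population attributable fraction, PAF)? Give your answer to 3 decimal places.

p₁ = 0.0994, p₀ = 0.0392.
Overall risk P(Y=1) = π·p₁ + (1−π)·p₀ = 0.777×0.0994 + 0.223×0.0392 = 0.085975.
Under exogeneity, PAF = [P(Y=1) − p₀] / P(Y=1).
PAF = (0.085975 − 0.0392) / 0.085975 ≈ 0.5441

PAF ≈ 0.544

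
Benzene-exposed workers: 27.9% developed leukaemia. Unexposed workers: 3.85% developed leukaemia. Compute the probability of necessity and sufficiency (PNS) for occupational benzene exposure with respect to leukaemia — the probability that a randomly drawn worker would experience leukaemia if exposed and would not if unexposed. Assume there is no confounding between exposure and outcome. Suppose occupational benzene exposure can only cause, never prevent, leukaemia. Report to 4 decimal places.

PNS ≈ 0.2405

p₁ = 0.279, p₀ = 0.0385.
Under exogeneity and monotonicity, PNS = p₁ − p₀.
PNS = 0.279 − 0.0385 = 0.2405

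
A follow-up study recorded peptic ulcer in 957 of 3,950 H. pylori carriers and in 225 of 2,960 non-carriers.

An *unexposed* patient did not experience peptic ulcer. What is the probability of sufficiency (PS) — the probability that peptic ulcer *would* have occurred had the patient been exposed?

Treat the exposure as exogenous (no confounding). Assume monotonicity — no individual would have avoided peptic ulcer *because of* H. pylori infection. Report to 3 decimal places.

p₁ = P(outcome | exposed) = 957/3950 = 0.24228
p₀ = P(outcome | unexposed) = 225/2960 = 0.076014
Under exogeneity and monotonicity, PS = (p₁ − p₀) / (1 − p₀).
PS = (0.24228 − 0.076014) / (1 − 0.076014) = 0.16626 / 0.92399 ≈ 0.1799

PS ≈ 0.180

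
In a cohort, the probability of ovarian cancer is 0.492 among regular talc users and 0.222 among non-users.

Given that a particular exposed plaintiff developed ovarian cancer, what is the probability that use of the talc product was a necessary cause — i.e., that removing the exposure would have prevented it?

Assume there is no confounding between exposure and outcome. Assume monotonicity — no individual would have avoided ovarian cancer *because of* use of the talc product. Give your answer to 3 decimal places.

PN ≈ 0.549

Let p₁ = 0.492, p₀ = 0.222.
Under exogeneity and monotonicity, PN = (p₁ − p₀) / p₁.
PN = (0.492 − 0.222) / 0.492 = 0.27 / 0.492 ≈ 0.5488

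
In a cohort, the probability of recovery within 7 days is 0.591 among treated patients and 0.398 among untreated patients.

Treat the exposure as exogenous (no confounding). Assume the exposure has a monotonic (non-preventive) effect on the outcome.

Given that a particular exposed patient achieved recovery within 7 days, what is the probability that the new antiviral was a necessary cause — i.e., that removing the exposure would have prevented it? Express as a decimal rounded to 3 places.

PN ≈ 0.327

Let p₁ = 0.591, p₀ = 0.398.
Under exogeneity and monotonicity, PN = (p₁ − p₀) / p₁.
PN = (0.591 − 0.398) / 0.591 = 0.193 / 0.591 ≈ 0.3266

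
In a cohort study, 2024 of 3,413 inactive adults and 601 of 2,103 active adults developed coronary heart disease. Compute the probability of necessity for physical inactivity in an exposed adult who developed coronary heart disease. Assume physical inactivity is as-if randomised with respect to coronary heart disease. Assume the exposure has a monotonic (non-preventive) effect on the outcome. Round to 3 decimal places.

p₁ = P(outcome | exposed) = 2024/3413 = 0.59303
p₀ = P(outcome | unexposed) = 601/2103 = 0.28578
Under exogeneity and monotonicity, PN = (p₁ − p₀) / p₁.
PN = (0.59303 − 0.28578) / 0.59303 = 0.30724 / 0.59303 ≈ 0.5181

PN ≈ 0.518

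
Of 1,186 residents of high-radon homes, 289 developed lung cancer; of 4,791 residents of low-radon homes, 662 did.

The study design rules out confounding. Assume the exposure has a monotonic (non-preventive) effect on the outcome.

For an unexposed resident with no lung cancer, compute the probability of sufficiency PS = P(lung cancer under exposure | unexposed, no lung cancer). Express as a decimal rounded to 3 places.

p₁ = P(outcome | exposed) = 289/1186 = 0.24368
p₀ = P(outcome | unexposed) = 662/4791 = 0.13818
Under exogeneity and monotonicity, PS = (p₁ − p₀) / (1 − p₀).
PS = (0.24368 − 0.13818) / (1 − 0.13818) = 0.1055 / 0.86182 ≈ 0.1224

PS ≈ 0.122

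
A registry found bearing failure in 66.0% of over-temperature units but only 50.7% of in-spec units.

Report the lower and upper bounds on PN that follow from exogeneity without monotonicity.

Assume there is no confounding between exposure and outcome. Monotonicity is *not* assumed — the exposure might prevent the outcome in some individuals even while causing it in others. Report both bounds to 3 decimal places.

0.232 ≤ PN ≤ 0.747

p₁ = 0.66, p₀ = 0.507.
Under exogeneity alone the bounds on PN are max{0,(p₁−p₀)/p₁} ≤ PN ≤ min{1,(1−p₀)/p₁}.
  lower = (p₁ − p₀)/p₁ = 0.153 / 0.66 ≈ 0.2318
  upper = min{1, (1 − p₀)/p₁} = 0.493 / 0.66 ≈ 0.7470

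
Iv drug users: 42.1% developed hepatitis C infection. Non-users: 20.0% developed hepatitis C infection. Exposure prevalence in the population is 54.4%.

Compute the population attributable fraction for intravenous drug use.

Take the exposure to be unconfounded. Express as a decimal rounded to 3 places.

p₁ = 0.421, p₀ = 0.2.
Overall risk P(Y=1) = π·p₁ + (1−π)·p₀ = 0.544×0.421 + 0.456×0.2 = 0.32022.
Under exogeneity, PAF = [P(Y=1) − p₀] / P(Y=1).
PAF = (0.32022 − 0.2) / 0.32022 ≈ 0.3754

PAF ≈ 0.375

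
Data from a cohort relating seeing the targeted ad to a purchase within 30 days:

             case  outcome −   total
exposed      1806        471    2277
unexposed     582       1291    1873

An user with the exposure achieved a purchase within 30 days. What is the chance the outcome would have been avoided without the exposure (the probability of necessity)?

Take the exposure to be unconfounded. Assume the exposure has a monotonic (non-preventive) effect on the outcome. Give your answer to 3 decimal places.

PN ≈ 0.608

p₁ = P(outcome | exposed) = 1806/2277 = 0.79315
p₀ = P(outcome | unexposed) = 582/1873 = 0.31073
Under exogeneity and monotonicity, PN = (p₁ − p₀)/p₁.
PN = (0.79315 − 0.31073) / 0.79315 ≈ 0.6082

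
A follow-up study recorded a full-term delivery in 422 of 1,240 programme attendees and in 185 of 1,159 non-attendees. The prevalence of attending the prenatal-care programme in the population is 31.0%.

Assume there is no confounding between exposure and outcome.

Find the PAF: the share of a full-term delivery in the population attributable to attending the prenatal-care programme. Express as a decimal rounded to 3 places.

PAF ≈ 0.260

p₁ = P(outcome | exposed) = 422/1240 = 0.34032
p₀ = P(outcome | unexposed) = 185/1159 = 0.15962
Overall risk P(Y=1) = π·p₁ + (1−π)·p₀ = 0.31×0.34032 + 0.69×0.15962 = 0.21564.
Under exogeneity, PAF = [P(Y=1) − p₀] / P(Y=1).
PAF = (0.21564 − 0.15962) / 0.21564 ≈ 0.2598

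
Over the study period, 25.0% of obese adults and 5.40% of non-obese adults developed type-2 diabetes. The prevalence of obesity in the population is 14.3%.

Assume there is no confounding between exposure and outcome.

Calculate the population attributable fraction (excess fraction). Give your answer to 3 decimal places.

PAF ≈ 0.342

p₁ = 0.25, p₀ = 0.054.
Overall risk P(Y=1) = π·p₁ + (1−π)·p₀ = 0.143×0.25 + 0.857×0.054 = 0.082028.
Under exogeneity, PAF = [P(Y=1) − p₀] / P(Y=1).
PAF = (0.082028 − 0.054) / 0.082028 ≈ 0.3417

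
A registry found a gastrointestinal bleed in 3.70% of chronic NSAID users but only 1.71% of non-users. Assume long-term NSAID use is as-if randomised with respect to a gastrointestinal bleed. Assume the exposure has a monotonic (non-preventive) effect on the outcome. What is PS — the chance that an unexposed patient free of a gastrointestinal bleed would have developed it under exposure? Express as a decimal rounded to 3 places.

p₁ = 0.037, p₀ = 0.0171.
Under exogeneity and monotonicity, PS = (p₁ − p₀) / (1 − p₀).
PS = (0.037 − 0.0171) / (1 − 0.0171) = 0.0199 / 0.9829 ≈ 0.0202

PS ≈ 0.020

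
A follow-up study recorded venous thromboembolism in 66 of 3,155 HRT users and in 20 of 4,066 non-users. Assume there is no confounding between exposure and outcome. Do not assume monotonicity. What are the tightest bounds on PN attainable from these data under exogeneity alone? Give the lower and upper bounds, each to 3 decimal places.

p₁ = P(outcome | exposed) = 66/3155 = 0.020919
p₀ = P(outcome | unexposed) = 20/4066 = 0.0049188
Under exogeneity alone the bounds on PN are max{0,(p₁−p₀)/p₁} ≤ PN ≤ min{1,(1−p₀)/p₁}.
  lower = (p₁ − p₀)/p₁ = 0.016 / 0.020919 ≈ 0.7649
  upper = min{1, (1 − p₀)/p₁} = 0.99508 / 0.020919 ≈ 47.5679 → capped at 1

0.765 ≤ PN ≤ 1.000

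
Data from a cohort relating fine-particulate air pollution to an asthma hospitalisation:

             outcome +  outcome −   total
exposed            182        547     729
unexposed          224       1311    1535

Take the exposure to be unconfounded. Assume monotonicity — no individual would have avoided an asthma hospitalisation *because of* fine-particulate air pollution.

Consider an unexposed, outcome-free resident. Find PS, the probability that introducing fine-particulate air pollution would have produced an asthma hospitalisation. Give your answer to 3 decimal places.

PS ≈ 0.121

p₁ = P(outcome | exposed) = 182/729 = 0.24966
p₀ = P(outcome | unexposed) = 224/1535 = 0.14593
Under exogeneity and monotonicity, PS = (p₁ − p₀)/(1 − p₀).
PS = (0.24966 − 0.14593) / 0.85407 ≈ 0.1215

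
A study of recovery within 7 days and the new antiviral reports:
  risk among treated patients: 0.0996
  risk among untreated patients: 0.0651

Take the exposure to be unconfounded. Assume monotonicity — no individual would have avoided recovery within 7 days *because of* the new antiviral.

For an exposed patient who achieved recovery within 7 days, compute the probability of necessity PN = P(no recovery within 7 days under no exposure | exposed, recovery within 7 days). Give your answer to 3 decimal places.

Let p₁ = 0.0996, p₀ = 0.0651.
Under exogeneity and monotonicity, PN = (p₁ − p₀) / p₁.
PN = (0.0996 − 0.0651) / 0.0996 = 0.0345 / 0.0996 ≈ 0.3464

PN ≈ 0.346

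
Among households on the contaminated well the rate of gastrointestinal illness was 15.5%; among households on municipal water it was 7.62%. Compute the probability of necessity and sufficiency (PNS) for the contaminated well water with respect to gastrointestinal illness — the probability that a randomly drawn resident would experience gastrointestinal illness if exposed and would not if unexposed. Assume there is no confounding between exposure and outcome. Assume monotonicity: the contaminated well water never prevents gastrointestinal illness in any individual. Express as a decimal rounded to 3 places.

PNS ≈ 0.079

p₁ = 0.155, p₀ = 0.0762.
Under exogeneity and monotonicity, PNS = p₁ − p₀.
PNS = 0.155 − 0.0762 = 0.0788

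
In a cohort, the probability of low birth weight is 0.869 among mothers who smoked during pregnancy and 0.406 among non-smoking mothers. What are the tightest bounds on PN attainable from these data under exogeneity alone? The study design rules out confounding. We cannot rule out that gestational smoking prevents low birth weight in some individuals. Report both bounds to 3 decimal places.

0.533 ≤ PN ≤ 0.684

Let p₁ = 0.869, p₀ = 0.406.
Under exogeneity alone the bounds on PN are max{0,(p₁−p₀)/p₁} ≤ PN ≤ min{1,(1−p₀)/p₁}.
  lower = (p₁ − p₀)/p₁ = 0.463 / 0.869 ≈ 0.5328
  upper = min{1, (1 − p₀)/p₁} = 0.594 / 0.869 ≈ 0.6835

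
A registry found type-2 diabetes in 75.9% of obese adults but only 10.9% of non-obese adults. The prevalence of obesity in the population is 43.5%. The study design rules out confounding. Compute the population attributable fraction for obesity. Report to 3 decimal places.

PAF ≈ 0.722

p₁ = 0.759, p₀ = 0.109.
Overall risk P(Y=1) = π·p₁ + (1−π)·p₀ = 0.435×0.759 + 0.565×0.109 = 0.39175.
Under exogeneity, PAF = [P(Y=1) − p₀] / P(Y=1).
PAF = (0.39175 − 0.109) / 0.39175 ≈ 0.7218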